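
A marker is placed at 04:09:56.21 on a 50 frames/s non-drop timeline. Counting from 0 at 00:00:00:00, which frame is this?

Total seconds to the label: (4 × 3600 + 9 × 60 + 56) = 14996.
Frame index = 14996 × 50 + 21 = 749821.

749821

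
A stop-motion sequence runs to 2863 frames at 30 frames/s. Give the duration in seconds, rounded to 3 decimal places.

Running time = 2863 × 1/30 = 2863/30 s ≈ 95.433 s.

95.433 seconds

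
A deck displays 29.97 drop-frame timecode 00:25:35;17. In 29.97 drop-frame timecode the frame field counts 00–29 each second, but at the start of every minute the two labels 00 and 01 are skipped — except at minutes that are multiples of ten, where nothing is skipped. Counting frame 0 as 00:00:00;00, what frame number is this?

46021

Complete 10-minute blocks: 2, each 17982 frames → 35964.
Remaining 5 whole minutes in the current block: 1800 + 4 × 1798 = 8992 frames.
Within the current minute: 35 × 30 + 17 − 2 = 1065 (labels ;00/;01 skipped at this minute). Total = 35964 + 8992 + 1065 = 46021.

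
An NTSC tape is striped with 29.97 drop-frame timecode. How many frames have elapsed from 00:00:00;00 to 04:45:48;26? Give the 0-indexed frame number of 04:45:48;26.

513952

As if non-drop at 30 labels/s: (4 × 3600 + 45 × 60 + 48) × 30 + 26 = 514466.
Minute boundaries passed: 285; those not divisible by 10: 285 − 28 = 257; dropped labels = 2 × 257 = 514.
Actual frame index = 514466 − 514 = 513952.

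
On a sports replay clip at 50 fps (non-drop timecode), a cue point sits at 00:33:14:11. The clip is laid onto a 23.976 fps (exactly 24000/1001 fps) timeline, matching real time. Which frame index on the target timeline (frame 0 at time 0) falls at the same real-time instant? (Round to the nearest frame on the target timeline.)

frame 47813

Source frame index: (0×3600 + 33×60 + 14) × 50 + 11 = 99711.
Real time: 99711 / (50) = 99711/50 s.
Target frame: (99711/50) × (24000/1001) = 47861280/1001 ≈ 47813.467 → 47813.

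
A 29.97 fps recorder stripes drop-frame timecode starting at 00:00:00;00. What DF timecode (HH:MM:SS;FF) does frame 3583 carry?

00:01:59;15

Ten DF minutes hold 17982 frames, so frame 3583 lies in block 0 (frames 0–17981) with 3583 frames into that block.
The block's first minute is 1800 frames and the rest 1798 each; 3583 frames reaches minute 1, so 0 × 18 + 1 × 2 = 2 labels have been skipped so far.
Adding those back, label number 3583 + 2 = 3585 at 30 labels/s is 119 s + 15 f = 0 h 1 min 59 s frame 15, i.e. 00:01:59;15.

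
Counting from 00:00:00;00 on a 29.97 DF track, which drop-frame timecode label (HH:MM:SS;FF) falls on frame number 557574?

05:10:04;12

Ten DF minutes hold 17982 frames, so frame 557574 lies in block 31 (frames 557442–575423) with 132 frames into that block.
The block's first minute is 1800 frames and the rest 1798 each; 132 frames reaches minute 0, so 31 × 18 + 0 × 2 = 558 labels have been skipped so far.
Adding those back, label number 557574 + 558 = 558132 at 30 labels/s is 18604 s + 12 f = 5 h 10 min 4 s frame 12, i.e. 05:10:04;12.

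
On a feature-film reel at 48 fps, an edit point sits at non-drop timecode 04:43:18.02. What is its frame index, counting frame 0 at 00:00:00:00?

815906

Total seconds to the label: (4 × 3600 + 43 × 60 + 18) = 16998.
Frame index = 16998 × 48 + 2 = 815906.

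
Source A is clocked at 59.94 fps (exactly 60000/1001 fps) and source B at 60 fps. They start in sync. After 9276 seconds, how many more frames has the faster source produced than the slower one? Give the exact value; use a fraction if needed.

A emits 60000/1001 × 9276 = 556560000/1001 frames; B emits 60 × 9276 = 556560.
Difference = 556560/1001 frames (≈ 556.0040); B is ahead of A.

556560/1001 frames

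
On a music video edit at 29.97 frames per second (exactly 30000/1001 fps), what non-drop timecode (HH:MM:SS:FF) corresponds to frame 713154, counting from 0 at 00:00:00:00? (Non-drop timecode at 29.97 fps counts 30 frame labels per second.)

713154 ÷ 30 = 23771 full seconds, remainder 24 frames.
23771 s = 6 h 36 min 11 s.
Timecode: 06:36:11:24.

06:36:11:24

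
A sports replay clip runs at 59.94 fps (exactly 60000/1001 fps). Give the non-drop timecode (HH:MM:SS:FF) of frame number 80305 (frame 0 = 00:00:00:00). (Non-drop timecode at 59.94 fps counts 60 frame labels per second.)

80305 ÷ 60 = 1338 full seconds, remainder 25 frames.
1338 s = 0 h 22 min 18 s.
Timecode: 00:22:18:25.

00:22:18:25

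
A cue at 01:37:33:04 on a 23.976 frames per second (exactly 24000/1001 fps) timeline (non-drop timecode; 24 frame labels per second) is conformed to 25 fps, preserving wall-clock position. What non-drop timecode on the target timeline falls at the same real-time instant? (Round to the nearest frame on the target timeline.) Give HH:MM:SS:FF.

Source frame index: (1×3600 + 37×60 + 33) × 24 + 4 = 140476.
Real time: 140476 / (24000/1001) = 35154119/6000 s.
Target frame: (35154119/6000) × (25) = 35154119/240 ≈ 146475.496 → 146475.
At 25 labels/s: frame 146475 → 01:37:39:00.

01:37:39:00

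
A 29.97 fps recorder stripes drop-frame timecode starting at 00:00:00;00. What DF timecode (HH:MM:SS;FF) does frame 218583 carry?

Ten DF minutes hold 17982 frames, so frame 218583 lies in block 12 (frames 215784–233765) with 2799 frames into that block.
The block's first minute is 1800 frames and the rest 1798 each; 2799 frames reaches minute 1, so 12 × 18 + 1 × 2 = 218 labels have been skipped so far.
Adding those back, label number 218583 + 218 = 218801 at 30 labels/s is 7293 s + 11 f = 2 h 1 min 33 s frame 11, i.e. 02:01:33;11.

02:01:33;11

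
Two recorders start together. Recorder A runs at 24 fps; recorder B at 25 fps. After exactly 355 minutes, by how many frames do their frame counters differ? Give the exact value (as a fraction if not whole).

21300 frames

355 min = 21300 s.
A emits 24 × 21300 = 511200 frames; B emits 25 × 21300 = 532500.
Difference = 21300 frames; B is ahead of A.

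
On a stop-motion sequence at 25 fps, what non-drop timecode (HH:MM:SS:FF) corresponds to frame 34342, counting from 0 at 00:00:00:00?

00:22:53:17

34342 ÷ 25 = 1373 full seconds, remainder 17 frames.
1373 s = 0 h 22 min 53 s.
Timecode: 00:22:53:17.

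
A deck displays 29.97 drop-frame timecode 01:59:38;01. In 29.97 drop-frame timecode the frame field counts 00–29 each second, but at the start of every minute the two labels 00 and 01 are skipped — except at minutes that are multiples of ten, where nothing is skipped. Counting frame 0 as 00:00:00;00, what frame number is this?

As if non-drop at 30 labels/s: (1 × 3600 + 59 × 60 + 38) × 30 + 1 = 215341.
Minute boundaries passed: 119; those not divisible by 10: 119 − 11 = 108; dropped labels = 2 × 108 = 216.
Actual frame index = 215341 − 216 = 215125.

215125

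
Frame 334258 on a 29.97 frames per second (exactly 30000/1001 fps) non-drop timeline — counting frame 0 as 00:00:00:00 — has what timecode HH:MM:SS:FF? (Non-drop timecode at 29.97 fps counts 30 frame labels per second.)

334258 ÷ 30 = 11141 full seconds, remainder 28 frames.
11141 s = 3 h 5 min 41 s.
Timecode: 03:05:41:28.

03:05:41:28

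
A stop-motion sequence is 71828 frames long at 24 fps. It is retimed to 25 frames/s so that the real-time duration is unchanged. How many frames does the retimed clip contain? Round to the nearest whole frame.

74821 frames

Frames at target rate = 71828 × (25) / (24) = 448925/6 ≈ 74820.833.
Nearest whole frame: 74821.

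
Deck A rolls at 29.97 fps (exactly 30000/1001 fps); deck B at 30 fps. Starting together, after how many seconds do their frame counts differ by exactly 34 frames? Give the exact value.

17017/15 seconds

The gap grows by |30 − 30000/1001| = 30/1001 frames per second.
Time for a 34-frame gap: 34 ÷ (30/1001) = 17017/15 s.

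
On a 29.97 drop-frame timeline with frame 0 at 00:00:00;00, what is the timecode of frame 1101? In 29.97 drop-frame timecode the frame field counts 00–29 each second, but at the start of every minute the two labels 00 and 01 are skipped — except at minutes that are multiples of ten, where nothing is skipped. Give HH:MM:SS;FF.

Each 10-minute DF block holds 10 × 60 × 30 − 9 × 2 = 17982 frames. 1101 ÷ 17982 → 0 full blocks, remainder 1101.
Within the partial block the first minute is 1800 frames and each further minute 1798, so 0 further minute boundaries passed. Total skipped labels = 18 × 0 + 2 × 0 = 0.
Non-drop label index = 1101 + 0 = 1101; at 30 labels/s that is 00:00:36:21, i.e. DF 00:00:36;21.

00:00:36;21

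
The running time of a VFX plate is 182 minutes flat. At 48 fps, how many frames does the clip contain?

182 min = 10920 s.
Frames = 10920 × 48 = 524160.

524160 frames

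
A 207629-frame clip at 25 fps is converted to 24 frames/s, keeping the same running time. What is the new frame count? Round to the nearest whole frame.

199324 frames

Frames at target rate = 207629 × (24) / (25) = 4983096/25 ≈ 199323.840.
Nearest whole frame: 199324.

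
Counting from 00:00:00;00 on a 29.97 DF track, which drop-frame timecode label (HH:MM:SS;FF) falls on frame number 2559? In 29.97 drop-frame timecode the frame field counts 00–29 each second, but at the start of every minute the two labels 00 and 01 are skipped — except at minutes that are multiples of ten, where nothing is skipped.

Each 10-minute DF block holds 10 × 60 × 30 − 9 × 2 = 17982 frames. 2559 ÷ 17982 → 0 full blocks, remainder 2559.
Within the partial block the first minute is 1800 frames and each further minute 1798, so 1 further minute boundary passed. Total skipped labels = 18 × 0 + 2 × 1 = 2.
Non-drop label index = 2559 + 2 = 2561; at 30 labels/s that is 00:01:25:11, i.e. DF 00:01:25;11.

00:01:25;11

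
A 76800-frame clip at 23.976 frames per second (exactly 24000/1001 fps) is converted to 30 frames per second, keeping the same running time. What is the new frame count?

Target frames = source frames × (target rate / source rate) = 76800 × (30)/(24000/1001) = 76800 × 1001/800 = 96096.

96096 frames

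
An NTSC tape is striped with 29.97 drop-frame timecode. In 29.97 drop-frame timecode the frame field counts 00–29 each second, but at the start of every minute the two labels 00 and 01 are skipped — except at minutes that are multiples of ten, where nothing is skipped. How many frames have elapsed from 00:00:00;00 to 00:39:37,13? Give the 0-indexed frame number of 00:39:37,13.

As if non-drop at 30 labels/s: (0 × 3600 + 39 × 60 + 37) × 30 + 13 = 71323.
Minute boundaries passed: 39; those not divisible by 10: 39 − 3 = 36; dropped labels = 2 × 36 = 72.
Actual frame index = 71323 − 72 = 71251.

71251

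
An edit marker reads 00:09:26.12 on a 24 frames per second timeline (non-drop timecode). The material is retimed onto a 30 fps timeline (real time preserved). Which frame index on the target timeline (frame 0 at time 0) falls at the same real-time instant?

Source frame index: (0×3600 + 9×60 + 26) × 24 + 12 = 13596.
Real time: 13596 / (24) = 1133/2 s.
Target frame: (1133/2) × (30) = 16995.

frame 16995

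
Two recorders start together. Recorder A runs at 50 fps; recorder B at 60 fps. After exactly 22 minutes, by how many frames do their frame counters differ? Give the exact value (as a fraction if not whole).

22 min = 1320 s.
A emits 50 × 1320 = 66000 frames; B emits 60 × 1320 = 79200.
Difference = 13200 frames; B is ahead of A.

13200 frames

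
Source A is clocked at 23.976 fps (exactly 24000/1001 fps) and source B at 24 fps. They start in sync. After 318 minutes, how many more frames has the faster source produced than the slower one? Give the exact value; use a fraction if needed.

318 min = 19080 s.
A emits 24000/1001 × 19080 = 457920000/1001 frames; B emits 24 × 19080 = 457920.
Difference = 457920/1001 frames (≈ 457.4625); B is ahead of A.

457920/1001 frames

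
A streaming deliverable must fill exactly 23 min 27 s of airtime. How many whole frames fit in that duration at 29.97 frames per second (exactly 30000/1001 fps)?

23 min 27 s = 1407 s.
Frames = 1407 × 30000/1001 = 6030000/143 ≈ 42167.8322.
Complete frames: 42167.

42167 frames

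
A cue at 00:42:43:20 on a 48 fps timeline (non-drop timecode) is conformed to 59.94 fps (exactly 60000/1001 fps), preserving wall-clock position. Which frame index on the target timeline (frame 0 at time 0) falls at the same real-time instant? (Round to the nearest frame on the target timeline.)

Source frame index: (0×3600 + 42×60 + 43) × 48 + 20 = 123044.
Real time: 123044 / (48) = 30761/12 s.
Target frame: (30761/12) × (60000/1001) = 153805000/1001 ≈ 153651.349 → 153651.

frame 153651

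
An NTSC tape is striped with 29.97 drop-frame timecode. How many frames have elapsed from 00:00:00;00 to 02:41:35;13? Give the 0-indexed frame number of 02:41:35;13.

290573

Complete 10-minute blocks: 16, each 17982 frames → 287712.
Remaining 1 whole minute in the current block: 1800 + 0 × 1798 = 1800 frames.
Within the current minute: 35 × 30 + 13 − 2 = 1061 (labels ;00/;01 skipped at this minute). Total = 287712 + 1800 + 1061 = 290573.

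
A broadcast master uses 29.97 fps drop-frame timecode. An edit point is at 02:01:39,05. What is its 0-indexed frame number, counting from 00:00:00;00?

Complete 10-minute blocks: 12, each 17982 frames → 215784.
Remaining 1 whole minute in the current block: 1800 + 0 × 1798 = 1800 frames.
Within the current minute: 39 × 30 + 5 − 2 = 1173 (labels ;00/;01 skipped at this minute). Total = 215784 + 1800 + 1173 = 218757.

218757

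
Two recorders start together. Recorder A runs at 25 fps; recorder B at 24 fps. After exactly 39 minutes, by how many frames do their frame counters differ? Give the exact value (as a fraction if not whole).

2340 frames

39 min = 2340 s.
A emits 25 × 2340 = 58500 frames; B emits 24 × 2340 = 56160.
Difference = 2340 frames; B is behind A.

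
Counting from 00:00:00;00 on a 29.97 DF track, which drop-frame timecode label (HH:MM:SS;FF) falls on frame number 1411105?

13:04:43;27

Each 10-minute DF block holds 10 × 60 × 30 − 9 × 2 = 17982 frames. 1411105 ÷ 17982 → 78 full blocks, remainder 8509.
Within the partial block the first minute is 1800 frames and each further minute 1798, so 4 further minute boundaries passed. Total skipped labels = 18 × 78 + 2 × 4 = 1412.
Non-drop label index = 1411105 + 1412 = 1412517; at 30 labels/s that is 13:04:43:27, i.e. DF 13:04:43;27.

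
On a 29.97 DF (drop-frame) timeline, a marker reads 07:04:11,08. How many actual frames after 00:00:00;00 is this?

As if non-drop at 30 labels/s: (7 × 3600 + 4 × 60 + 11) × 30 + 8 = 763538.
Minute boundaries passed: 424; those not divisible by 10: 424 − 42 = 382; dropped labels = 2 × 382 = 764.
Actual frame index = 763538 − 764 = 762774.

762774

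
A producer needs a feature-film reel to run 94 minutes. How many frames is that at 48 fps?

94 min = 5640 s.
Frames = 5640 × 48 = 270720.

270720 frames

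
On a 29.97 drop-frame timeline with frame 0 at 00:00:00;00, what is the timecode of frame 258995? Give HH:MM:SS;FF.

02:24:01;25

Ten DF minutes hold 17982 frames, so frame 258995 lies in block 14 (frames 251748–269729) with 7247 frames into that block.
The block's first minute is 1800 frames and the rest 1798 each; 7247 frames reaches minute 4, so 14 × 18 + 4 × 2 = 260 labels have been skipped so far.
Adding those back, label number 258995 + 260 = 259255 at 30 labels/s is 8641 s + 25 f = 2 h 24 min 1 s frame 25, i.e. 02:24:01;25.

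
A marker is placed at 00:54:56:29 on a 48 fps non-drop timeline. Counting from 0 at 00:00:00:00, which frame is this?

Total seconds to the label: (0 × 3600 + 54 × 60 + 56) = 3296.
Frame index = 3296 × 48 + 29 = 158237.

158237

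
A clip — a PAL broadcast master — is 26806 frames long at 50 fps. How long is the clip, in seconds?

Running time = 26806 / (50) = 536.12 s.

536.12 seconds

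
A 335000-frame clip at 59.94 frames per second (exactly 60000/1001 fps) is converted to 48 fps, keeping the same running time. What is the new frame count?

268268 frames

Target frames = source frames × (target rate / source rate) = 335000 × (48)/(60000/1001) = 335000 × 1001/1250 = 268268.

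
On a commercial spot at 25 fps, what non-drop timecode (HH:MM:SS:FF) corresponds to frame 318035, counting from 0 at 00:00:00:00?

03:32:01:10

318035 ÷ 25 = 12721 full seconds, remainder 10 frames.
12721 s = 3 h 32 min 1 s.
Timecode: 03:32:01:10.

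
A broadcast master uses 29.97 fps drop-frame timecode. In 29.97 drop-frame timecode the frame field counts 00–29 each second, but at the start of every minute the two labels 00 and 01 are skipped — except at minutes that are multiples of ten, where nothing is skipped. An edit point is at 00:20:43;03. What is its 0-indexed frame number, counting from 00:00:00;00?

Complete 10-minute blocks: 2, each 17982 frames → 35964.
Remaining 0 whole minutes in the current block: 0 frames.
Within the current minute: 43 × 30 + 3 = 1293. Total = 35964 + 0 + 1293 = 37257.

37257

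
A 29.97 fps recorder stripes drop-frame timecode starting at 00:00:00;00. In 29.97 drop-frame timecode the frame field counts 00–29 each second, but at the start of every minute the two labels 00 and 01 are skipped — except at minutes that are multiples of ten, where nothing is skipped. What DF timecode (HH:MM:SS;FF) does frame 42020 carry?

00:23:22;02

Each 10-minute DF block holds 10 × 60 × 30 − 9 × 2 = 17982 frames. 42020 ÷ 17982 → 2 full blocks, remainder 6056.
Within the partial block the first minute is 1800 frames and each further minute 1798, so 3 further minute boundaries passed. Total skipped labels = 18 × 2 + 2 × 3 = 42.
Non-drop label index = 42020 + 42 = 42062; at 30 labels/s that is 00:23:22:02, i.e. DF 00:23:22;02.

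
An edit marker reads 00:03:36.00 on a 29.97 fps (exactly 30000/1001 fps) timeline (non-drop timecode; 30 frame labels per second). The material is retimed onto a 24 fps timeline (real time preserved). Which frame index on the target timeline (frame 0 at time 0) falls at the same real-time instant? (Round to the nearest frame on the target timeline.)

Source frame index: (0×3600 + 3×60 + 36) × 30 + 0 = 6480.
Real time: 6480 / (30000/1001) = 27027/125 s.
Target frame: (27027/125) × (24) = 648648/125 ≈ 5189.184 → 5189.

frame 5189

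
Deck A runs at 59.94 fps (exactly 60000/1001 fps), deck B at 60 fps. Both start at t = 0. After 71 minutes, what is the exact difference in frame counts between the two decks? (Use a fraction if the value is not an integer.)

255600/1001 frames

71 min = 4260 s.
A emits 60000/1001 × 4260 = 255600000/1001 frames; B emits 60 × 4260 = 255600.
Difference = 255600/1001 frames (≈ 255.3447); B is ahead of A.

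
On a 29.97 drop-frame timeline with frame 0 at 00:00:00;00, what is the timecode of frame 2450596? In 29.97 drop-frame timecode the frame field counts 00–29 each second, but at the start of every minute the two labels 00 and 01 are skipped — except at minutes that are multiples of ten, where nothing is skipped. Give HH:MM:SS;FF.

Ten DF minutes hold 17982 frames, so frame 2450596 lies in block 136 (frames 2445552–2463533) with 5044 frames into that block.
The block's first minute is 1800 frames and the rest 1798 each; 5044 frames reaches minute 2, so 136 × 18 + 2 × 2 = 2452 labels have been skipped so far.
Adding those back, label number 2450596 + 2452 = 2453048 at 30 labels/s is 81768 s + 8 f = 22 h 42 min 48 s frame 8, i.e. 22:42:48;08.

22:42:48;08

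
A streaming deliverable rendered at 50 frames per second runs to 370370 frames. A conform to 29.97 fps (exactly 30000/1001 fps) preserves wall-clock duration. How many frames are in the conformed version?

Target frames = source frames × (target rate / source rate) = 370370 × (30000/1001)/(50) = 370370 × 600/1001 = 222000.

222000 frames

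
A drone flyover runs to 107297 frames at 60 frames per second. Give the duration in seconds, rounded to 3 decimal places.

1788.283 seconds

Running time = 107297 × 1/60 = 107297/60 s ≈ 1788.283 s.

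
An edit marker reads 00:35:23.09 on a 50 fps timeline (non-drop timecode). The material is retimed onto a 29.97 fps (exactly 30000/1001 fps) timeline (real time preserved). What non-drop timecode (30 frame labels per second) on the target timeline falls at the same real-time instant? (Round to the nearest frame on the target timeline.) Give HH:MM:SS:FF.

00:35:21:02

Source frame index: (0×3600 + 35×60 + 23) × 50 + 9 = 106159.
Real time: 106159 / (50) = 106159/50 s.
Target frame: (106159/50) × (30000/1001) = 63695400/1001 ≈ 63631.768 → 63632.
At 30 labels/s: frame 63632 → 00:35:21:02.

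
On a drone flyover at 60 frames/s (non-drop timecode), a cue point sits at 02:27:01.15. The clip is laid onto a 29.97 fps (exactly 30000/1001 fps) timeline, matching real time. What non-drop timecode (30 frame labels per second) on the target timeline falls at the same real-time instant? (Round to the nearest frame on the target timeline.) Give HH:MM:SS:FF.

Source frame index: (2×3600 + 27×60 + 1) × 60 + 15 = 529275.
Real time: 529275 / (60) = 35285/4 s.
Target frame: (35285/4) × (30000/1001) = 264637500/1001 ≈ 264373.127 → 264373.
At 30 labels/s: frame 264373 → 02:26:52:13.

02:26:52:13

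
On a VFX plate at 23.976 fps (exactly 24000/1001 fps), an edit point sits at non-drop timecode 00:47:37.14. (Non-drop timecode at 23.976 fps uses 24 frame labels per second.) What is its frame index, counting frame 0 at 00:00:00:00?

68582

Total seconds to the label: (0 × 3600 + 47 × 60 + 37) = 2857.
Frame index = 2857 × 24 + 14 = 68582.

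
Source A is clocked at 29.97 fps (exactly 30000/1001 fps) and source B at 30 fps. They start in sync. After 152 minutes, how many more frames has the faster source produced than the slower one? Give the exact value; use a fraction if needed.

152 min = 9120 s.
A emits 30000/1001 × 9120 = 273600000/1001 frames; B emits 30 × 9120 = 273600.
Difference = 273600/1001 frames (≈ 273.3267); B is ahead of A.

273600/1001 frames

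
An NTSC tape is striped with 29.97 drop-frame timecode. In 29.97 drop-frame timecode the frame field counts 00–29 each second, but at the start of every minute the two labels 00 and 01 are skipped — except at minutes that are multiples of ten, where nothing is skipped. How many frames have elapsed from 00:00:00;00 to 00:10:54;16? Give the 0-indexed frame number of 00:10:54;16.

As if non-drop at 30 labels/s: (0 × 3600 + 10 × 60 + 54) × 30 + 16 = 19636.
Minute boundaries passed: 10; those not divisible by 10: 10 − 1 = 9; dropped labels = 2 × 9 = 18.
Actual frame index = 19636 − 18 = 19618.

19618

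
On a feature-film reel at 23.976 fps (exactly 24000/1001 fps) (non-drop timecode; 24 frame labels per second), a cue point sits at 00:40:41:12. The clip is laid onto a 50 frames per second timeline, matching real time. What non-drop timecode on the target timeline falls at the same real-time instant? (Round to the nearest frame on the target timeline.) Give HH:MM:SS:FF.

Source frame index: (0×3600 + 40×60 + 41) × 24 + 12 = 58596.
Real time: 58596 / (24000/1001) = 4887883/2000 s.
Target frame: (4887883/2000) × (50) = 4887883/40 ≈ 122197.075 → 122197.
At 50 labels/s: frame 122197 → 00:40:43:47.

00:40:43:47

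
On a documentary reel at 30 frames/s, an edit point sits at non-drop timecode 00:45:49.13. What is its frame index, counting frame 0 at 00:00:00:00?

82483

Total seconds to the label: (0 × 3600 + 45 × 60 + 49) = 2749.
Frame index = 2749 × 30 + 13 = 82483.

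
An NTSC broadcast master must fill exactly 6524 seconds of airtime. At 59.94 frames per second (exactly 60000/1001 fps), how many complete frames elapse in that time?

Frames = 6524 × 60000/1001 = 55920000/143 ≈ 391048.9510.
Complete frames: 391048.

391048 frames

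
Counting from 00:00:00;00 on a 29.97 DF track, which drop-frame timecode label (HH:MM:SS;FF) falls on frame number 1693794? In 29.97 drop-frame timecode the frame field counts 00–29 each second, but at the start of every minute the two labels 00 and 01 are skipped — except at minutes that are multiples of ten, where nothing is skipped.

15:41:56;08

Ten DF minutes hold 17982 frames, so frame 1693794 lies in block 94 (frames 1690308–1708289) with 3486 frames into that block.
The block's first minute is 1800 frames and the rest 1798 each; 3486 frames reaches minute 1, so 94 × 18 + 1 × 2 = 1694 labels have been skipped so far.
Adding those back, label number 1693794 + 1694 = 1695488 at 30 labels/s is 56516 s + 8 f = 15 h 41 min 56 s frame 8, i.e. 15:41:56;08.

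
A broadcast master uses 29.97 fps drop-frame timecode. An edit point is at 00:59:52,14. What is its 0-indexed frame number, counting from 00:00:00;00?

107666

As if non-drop at 30 labels/s: (0 × 3600 + 59 × 60 + 52) × 30 + 14 = 107774.
Minute boundaries passed: 59; those not divisible by 10: 59 − 5 = 54; dropped labels = 2 × 54 = 108.
Actual frame index = 107774 − 108 = 107666.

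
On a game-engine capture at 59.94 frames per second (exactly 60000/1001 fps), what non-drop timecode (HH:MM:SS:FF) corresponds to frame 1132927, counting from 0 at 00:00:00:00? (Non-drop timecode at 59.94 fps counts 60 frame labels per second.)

1132927 ÷ 60 = 18882 full seconds, remainder 7 frames.
18882 s = 5 h 14 min 42 s.
Timecode: 05:14:42:07.

05:14:42:07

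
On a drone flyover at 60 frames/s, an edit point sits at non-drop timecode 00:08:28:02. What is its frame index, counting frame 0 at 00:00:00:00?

frame 30482

Total seconds to the label: (0 × 3600 + 8 × 60 + 28) = 508.
Frame index = 508 × 60 + 2 = 30482.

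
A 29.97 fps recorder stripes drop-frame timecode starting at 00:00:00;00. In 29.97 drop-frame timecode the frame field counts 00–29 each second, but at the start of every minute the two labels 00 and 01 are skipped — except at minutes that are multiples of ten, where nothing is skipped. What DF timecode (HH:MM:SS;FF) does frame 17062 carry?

00:09:29;10

Each 10-minute DF block holds 10 × 60 × 30 − 9 × 2 = 17982 frames. 17062 ÷ 17982 → 0 full blocks, remainder 17062.
Within the partial block the first minute is 1800 frames and each further minute 1798, so 9 further minute boundaries passed. Total skipped labels = 18 × 0 + 2 × 9 = 18.
Non-drop label index = 17062 + 18 = 17080; at 30 labels/s that is 00:09:29:10, i.e. DF 00:09:29;10.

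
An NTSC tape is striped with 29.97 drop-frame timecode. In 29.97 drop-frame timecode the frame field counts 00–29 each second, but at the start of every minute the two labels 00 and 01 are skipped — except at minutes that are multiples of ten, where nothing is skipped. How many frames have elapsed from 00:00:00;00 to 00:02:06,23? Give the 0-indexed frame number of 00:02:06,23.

3799

As if non-drop at 30 labels/s: (0 × 3600 + 2 × 60 + 6) × 30 + 23 = 3803.
Minute boundaries passed: 2; those not divisible by 10: 2 − 0 = 2; dropped labels = 2 × 2 = 4.
Actual frame index = 3803 − 4 = 3799.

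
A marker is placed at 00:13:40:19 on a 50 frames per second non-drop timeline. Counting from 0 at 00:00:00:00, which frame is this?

Total seconds to the label: (0 × 3600 + 13 × 60 + 40) = 820.
Frame index = 820 × 50 + 19 = 41019.

frame 41019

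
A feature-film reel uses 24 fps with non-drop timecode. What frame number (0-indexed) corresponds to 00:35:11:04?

Total seconds to the label: (0 × 3600 + 35 × 60 + 11) = 2111.
Frame index = 2111 × 24 + 4 = 50668.

50668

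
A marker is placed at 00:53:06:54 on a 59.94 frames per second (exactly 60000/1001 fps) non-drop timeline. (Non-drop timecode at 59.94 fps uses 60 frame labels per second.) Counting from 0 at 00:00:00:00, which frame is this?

Total seconds to the label: (0 × 3600 + 53 × 60 + 6) = 3186.
Frame index = 3186 × 60 + 54 = 191214.

frame 191214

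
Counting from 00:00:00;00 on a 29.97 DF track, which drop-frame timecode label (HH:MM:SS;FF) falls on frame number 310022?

Ten DF minutes hold 17982 frames, so frame 310022 lies in block 17 (frames 305694–323675) with 4328 frames into that block.
The block's first minute is 1800 frames and the rest 1798 each; 4328 frames reaches minute 2, so 17 × 18 + 2 × 2 = 310 labels have been skipped so far.
Adding those back, label number 310022 + 310 = 310332 at 30 labels/s is 10344 s + 12 f = 2 h 52 min 24 s frame 12, i.e. 02:52:24;12.

02:52:24;12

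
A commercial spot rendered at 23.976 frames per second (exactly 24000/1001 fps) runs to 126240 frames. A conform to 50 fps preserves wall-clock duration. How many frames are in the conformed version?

Target frames = source frames × (target rate / source rate) = 126240 × (50)/(24000/1001) = 126240 × 1001/480 = 263263.

263263 frames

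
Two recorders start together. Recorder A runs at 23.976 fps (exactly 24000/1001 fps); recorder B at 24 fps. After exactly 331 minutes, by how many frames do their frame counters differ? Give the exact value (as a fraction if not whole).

476640/1001 frames

331 min = 19860 s.
A emits 24000/1001 × 19860 = 476640000/1001 frames; B emits 24 × 19860 = 476640.
Difference = 476640/1001 frames (≈ 476.1638); B is ahead of A.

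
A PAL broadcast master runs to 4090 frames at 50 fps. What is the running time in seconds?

81.8 seconds

Running time = 4090 / (50) = 81.8 s.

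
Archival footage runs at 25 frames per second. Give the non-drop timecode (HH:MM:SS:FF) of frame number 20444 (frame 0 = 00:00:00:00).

20444 ÷ 25 = 817 full seconds, remainder 19 frames.
817 s = 0 h 13 min 37 s.
Timecode: 00:13:37:19.

00:13:37:19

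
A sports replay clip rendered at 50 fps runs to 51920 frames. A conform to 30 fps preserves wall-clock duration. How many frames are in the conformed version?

Target frames = source frames × (target rate / source rate) = 51920 × (30)/(50) = 51920 × 3/5 = 31152.

31152 frames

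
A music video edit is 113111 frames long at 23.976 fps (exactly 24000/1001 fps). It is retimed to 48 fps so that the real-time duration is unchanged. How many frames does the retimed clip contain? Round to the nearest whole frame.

226448 frames

Frames at target rate = 113111 × (48) / (24000/1001) = 113224111/500 ≈ 226448.222.
Nearest whole frame: 226448.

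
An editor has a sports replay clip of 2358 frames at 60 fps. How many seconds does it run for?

Running time = 2358 / (60) = 39.3 s.

39.3 seconds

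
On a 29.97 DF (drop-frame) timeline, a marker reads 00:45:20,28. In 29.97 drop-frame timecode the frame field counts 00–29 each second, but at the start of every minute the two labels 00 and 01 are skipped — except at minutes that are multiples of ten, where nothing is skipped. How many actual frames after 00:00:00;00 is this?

81546

Complete 10-minute blocks: 4, each 17982 frames → 71928.
Remaining 5 whole minutes in the current block: 1800 + 4 × 1798 = 8992 frames.
Within the current minute: 20 × 30 + 28 − 2 = 626 (labels ;00/;01 skipped at this minute). Total = 71928 + 8992 + 626 = 81546.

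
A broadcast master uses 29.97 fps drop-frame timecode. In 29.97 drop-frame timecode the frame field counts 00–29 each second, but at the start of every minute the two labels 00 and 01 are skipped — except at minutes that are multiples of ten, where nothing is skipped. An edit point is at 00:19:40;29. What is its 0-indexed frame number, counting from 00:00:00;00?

Complete 10-minute blocks: 1, each 17982 frames → 17982.
Remaining 9 whole minutes in the current block: 1800 + 8 × 1798 = 16184 frames.
Within the current minute: 40 × 30 + 29 − 2 = 1227 (labels ;00/;01 skipped at this minute). Total = 17982 + 16184 + 1227 = 35393.

35393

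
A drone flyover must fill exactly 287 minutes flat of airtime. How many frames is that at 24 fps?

287 min = 17220 s.
Frames = 17220 × 24 = 413280.

413280 frames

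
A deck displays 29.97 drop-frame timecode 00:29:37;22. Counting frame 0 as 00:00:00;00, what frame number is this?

As if non-drop at 30 labels/s: (0 × 3600 + 29 × 60 + 37) × 30 + 22 = 53332.
Minute boundaries passed: 29; those not divisible by 10: 29 − 2 = 27; dropped labels = 2 × 27 = 54.
Actual frame index = 53332 − 54 = 53278.

53278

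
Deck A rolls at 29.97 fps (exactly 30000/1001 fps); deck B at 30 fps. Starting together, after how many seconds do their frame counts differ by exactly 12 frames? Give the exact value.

The gap grows by |30 − 30000/1001| = 30/1001 frames per second.
Time for a 12-frame gap: 12 ÷ (30/1001) = 400.4 s.

400.4 seconds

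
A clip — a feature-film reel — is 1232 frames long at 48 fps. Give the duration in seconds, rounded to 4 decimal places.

Running time = 1232 × 1/48 = 77/3 s ≈ 25.6667 s.

25.6667 seconds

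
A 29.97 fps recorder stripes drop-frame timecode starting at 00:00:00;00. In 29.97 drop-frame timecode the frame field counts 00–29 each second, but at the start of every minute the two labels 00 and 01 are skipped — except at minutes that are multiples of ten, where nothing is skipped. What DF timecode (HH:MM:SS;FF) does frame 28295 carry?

Each 10-minute DF block holds 10 × 60 × 30 − 9 × 2 = 17982 frames. 28295 ÷ 17982 → 1 full block, remainder 10313.
Within the partial block the first minute is 1800 frames and each further minute 1798, so 5 further minute boundaries passed. Total skipped labels = 18 × 1 + 2 × 5 = 28.
Non-drop label index = 28295 + 28 = 28323; at 30 labels/s that is 00:15:44:03, i.e. DF 00:15:44;03.

00:15:44;03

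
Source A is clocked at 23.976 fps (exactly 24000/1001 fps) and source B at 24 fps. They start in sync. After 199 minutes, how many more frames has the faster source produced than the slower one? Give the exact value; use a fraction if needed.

199 min = 11940 s.
A emits 24000/1001 × 11940 = 286560000/1001 frames; B emits 24 × 11940 = 286560.
Difference = 286560/1001 frames (≈ 286.2737); B is ahead of A.

286560/1001 frames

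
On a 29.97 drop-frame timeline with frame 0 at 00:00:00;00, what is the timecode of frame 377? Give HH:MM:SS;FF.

00:00:12;17

Ten DF minutes hold 17982 frames, so frame 377 lies in block 0 (frames 0–17981) with 377 frames into that block.
The block's first minute is 1800 frames and the rest 1798 each; 377 frames reaches minute 0, so 0 × 18 + 0 × 2 = 0 labels have been skipped so far.
Adding those back, label number 377 + 0 = 377 at 30 labels/s is 12 s + 17 f = 0 h 0 min 12 s frame 17, i.e. 00:00:12;17.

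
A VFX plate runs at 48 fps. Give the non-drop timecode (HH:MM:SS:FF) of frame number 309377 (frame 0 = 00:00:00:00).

309377 ÷ 48 = 6445 full seconds, remainder 17 frames.
6445 s = 1 h 47 min 25 s.
Timecode: 01:47:25:17.

01:47:25:17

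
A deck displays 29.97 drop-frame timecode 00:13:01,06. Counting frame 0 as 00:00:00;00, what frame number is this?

As if non-drop at 30 labels/s: (0 × 3600 + 13 × 60 + 1) × 30 + 6 = 23436.
Minute boundaries passed: 13; those not divisible by 10: 13 − 1 = 12; dropped labels = 2 × 12 = 24.
Actual frame index = 23436 − 24 = 23412.

23412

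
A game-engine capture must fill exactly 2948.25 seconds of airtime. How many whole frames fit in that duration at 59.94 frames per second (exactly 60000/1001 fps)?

176718 frames

Frames = 2948.25 × 60000/1001 = 176895000/1001 ≈ 176718.2817.
Complete frames: 176718.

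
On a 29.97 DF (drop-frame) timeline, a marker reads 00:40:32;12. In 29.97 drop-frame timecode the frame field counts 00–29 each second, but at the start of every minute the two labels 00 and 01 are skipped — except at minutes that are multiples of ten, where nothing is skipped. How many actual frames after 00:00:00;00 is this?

As if non-drop at 30 labels/s: (0 × 3600 + 40 × 60 + 32) × 30 + 12 = 72972.
Minute boundaries passed: 40; those not divisible by 10: 40 − 4 = 36; dropped labels = 2 × 36 = 72.
Actual frame index = 72972 − 72 = 72900.

72900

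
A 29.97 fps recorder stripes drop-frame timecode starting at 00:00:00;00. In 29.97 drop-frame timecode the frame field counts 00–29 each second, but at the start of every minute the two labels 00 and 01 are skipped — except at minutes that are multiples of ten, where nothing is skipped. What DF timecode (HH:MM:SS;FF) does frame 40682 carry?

00:22:37;12

Each 10-minute DF block holds 10 × 60 × 30 − 9 × 2 = 17982 frames. 40682 ÷ 17982 → 2 full blocks, remainder 4718.
Within the partial block the first minute is 1800 frames and each further minute 1798, so 2 further minute boundaries passed. Total skipped labels = 18 × 2 + 2 × 2 = 40.
Non-drop label index = 40682 + 40 = 40722; at 30 labels/s that is 00:22:37:12, i.e. DF 00:22:37;12.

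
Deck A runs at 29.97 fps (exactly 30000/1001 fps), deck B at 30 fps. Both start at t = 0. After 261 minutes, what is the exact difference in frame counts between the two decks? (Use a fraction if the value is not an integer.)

261 min = 15660 s.
A emits 30000/1001 × 15660 = 469800000/1001 frames; B emits 30 × 15660 = 469800.
Difference = 469800/1001 frames (≈ 469.3307); B is ahead of A.

469800/1001 frames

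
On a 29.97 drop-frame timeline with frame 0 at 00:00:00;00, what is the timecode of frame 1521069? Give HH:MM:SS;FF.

14:05:53;01

Each 10-minute DF block holds 10 × 60 × 30 − 9 × 2 = 17982 frames. 1521069 ÷ 17982 → 84 full blocks, remainder 10581.
Within the partial block the first minute is 1800 frames and each further minute 1798, so 5 further minute boundaries passed. Total skipped labels = 18 × 84 + 2 × 5 = 1522.
Non-drop label index = 1521069 + 1522 = 1522591; at 30 labels/s that is 14:05:53:01, i.e. DF 14:05:53;01.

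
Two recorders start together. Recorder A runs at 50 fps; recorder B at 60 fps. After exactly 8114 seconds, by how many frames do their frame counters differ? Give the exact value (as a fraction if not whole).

81140 frames

A emits 50 × 8114 = 405700 frames; B emits 60 × 8114 = 486840.
Difference = 81140 frames; B is ahead of A.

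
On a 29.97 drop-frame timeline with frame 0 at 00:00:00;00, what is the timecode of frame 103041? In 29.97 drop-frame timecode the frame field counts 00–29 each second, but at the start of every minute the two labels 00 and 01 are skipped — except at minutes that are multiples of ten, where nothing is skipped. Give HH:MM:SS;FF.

00:57:18;05

Ten DF minutes hold 17982 frames, so frame 103041 lies in block 5 (frames 89910–107891) with 13131 frames into that block.
The block's first minute is 1800 frames and the rest 1798 each; 13131 frames reaches minute 7, so 5 × 18 + 7 × 2 = 104 labels have been skipped so far.
Adding those back, label number 103041 + 104 = 103145 at 30 labels/s is 3438 s + 5 f = 0 h 57 min 18 s frame 5, i.e. 00:57:18;05.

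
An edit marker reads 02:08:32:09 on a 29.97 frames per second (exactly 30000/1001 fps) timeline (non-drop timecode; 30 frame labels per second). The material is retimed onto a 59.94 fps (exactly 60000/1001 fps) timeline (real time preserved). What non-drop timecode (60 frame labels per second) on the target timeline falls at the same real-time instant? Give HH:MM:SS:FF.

02:08:32:18

Source frame index: (2×3600 + 8×60 + 32) × 30 + 9 = 231369.
Real time: 231369 / (30000/1001) = 77200123/10000 s.
Target frame: (77200123/10000) × (60000/1001) = 462738.
At 60 labels/s: frame 462738 → 02:08:32:18.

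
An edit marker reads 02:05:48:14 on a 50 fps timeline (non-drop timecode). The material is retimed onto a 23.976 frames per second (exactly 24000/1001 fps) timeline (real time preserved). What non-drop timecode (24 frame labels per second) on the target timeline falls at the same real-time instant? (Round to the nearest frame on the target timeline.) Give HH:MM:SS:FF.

02:05:40:18

Source frame index: (2×3600 + 5×60 + 48) × 50 + 14 = 377414.
Real time: 377414 / (50) = 188707/25 s.
Target frame: (188707/25) × (24000/1001) = 181158720/1001 ≈ 180977.742 → 180978.
At 24 labels/s: frame 180978 → 02:05:40:18.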